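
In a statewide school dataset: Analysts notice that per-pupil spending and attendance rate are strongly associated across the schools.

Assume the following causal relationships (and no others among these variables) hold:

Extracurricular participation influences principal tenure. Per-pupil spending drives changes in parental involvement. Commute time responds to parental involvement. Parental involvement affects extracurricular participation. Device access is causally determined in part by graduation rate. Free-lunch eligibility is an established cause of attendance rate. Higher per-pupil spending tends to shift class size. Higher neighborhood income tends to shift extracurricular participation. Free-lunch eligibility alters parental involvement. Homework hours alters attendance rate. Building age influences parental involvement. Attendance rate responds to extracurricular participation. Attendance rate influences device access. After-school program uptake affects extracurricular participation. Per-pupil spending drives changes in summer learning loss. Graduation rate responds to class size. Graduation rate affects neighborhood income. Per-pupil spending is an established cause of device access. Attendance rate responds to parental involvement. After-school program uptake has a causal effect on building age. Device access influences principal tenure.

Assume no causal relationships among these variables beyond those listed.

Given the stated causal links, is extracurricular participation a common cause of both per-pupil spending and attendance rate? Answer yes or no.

Extracurricular participation has no stated causal path to per-pupil spending. A confounder must cause both variables, so extracurricular participation does not qualify.

no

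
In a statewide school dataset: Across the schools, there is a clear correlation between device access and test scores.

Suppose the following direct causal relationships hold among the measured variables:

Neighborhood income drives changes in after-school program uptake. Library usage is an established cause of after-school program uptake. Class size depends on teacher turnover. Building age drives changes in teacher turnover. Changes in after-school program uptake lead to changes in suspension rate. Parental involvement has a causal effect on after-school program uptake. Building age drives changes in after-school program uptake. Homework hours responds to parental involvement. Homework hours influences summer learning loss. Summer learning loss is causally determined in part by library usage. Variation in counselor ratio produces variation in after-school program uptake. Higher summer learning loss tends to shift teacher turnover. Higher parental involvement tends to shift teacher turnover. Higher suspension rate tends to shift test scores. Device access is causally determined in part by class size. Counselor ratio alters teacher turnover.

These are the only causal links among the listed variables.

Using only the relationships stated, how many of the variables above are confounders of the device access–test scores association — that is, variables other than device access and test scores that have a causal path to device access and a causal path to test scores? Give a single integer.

The common causes are: building age (to device access via building age → teacher turnover → class size → device access; to test scores via building age → after-school program uptake → suspension rate → test scores); counselor ratio (to device access via counselor ratio → teacher turnover → class size → device access; to test scores via counselor ratio → after-school program uptake → suspension rate → test scores); library usage (to device access via library usage → summer learning loss → teacher turnover → class size → device access; to test scores via library usage → after-school program uptake → suspension rate → test scores); parental involvement (to device access via parental involvement → teacher turnover → class size → device access; to test scores via parental involvement → after-school program uptake → suspension rate → test scores).
Every other variable lacks a causal path to at least one of device access and test scores.

4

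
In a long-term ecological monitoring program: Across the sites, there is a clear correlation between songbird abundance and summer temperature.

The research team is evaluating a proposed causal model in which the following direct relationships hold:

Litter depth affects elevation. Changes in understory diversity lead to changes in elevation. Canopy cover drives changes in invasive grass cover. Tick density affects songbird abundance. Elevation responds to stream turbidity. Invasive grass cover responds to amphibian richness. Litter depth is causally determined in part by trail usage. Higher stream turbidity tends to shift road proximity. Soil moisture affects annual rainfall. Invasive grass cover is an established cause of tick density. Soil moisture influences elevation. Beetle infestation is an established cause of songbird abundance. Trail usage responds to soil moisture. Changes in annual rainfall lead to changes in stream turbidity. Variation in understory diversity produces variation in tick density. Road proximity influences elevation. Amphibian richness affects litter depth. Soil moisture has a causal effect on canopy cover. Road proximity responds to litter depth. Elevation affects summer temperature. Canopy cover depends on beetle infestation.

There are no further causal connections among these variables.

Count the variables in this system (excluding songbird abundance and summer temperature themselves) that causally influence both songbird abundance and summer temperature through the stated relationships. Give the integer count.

The common causes are: amphibian richness (to songbird abundance via amphibian richness → invasive grass cover → tick density → songbird abundance; to summer temperature via amphibian richness → litter depth → elevation → summer temperature); soil moisture (to songbird abundance via soil moisture → canopy cover → invasive grass cover → tick density → songbird abundance; to summer temperature via soil moisture → elevation → summer temperature); understory diversity (to songbird abundance via understory diversity → tick density → songbird abundance; to summer temperature via understory diversity → elevation → summer temperature).
Every other variable lacks a causal path to at least one of songbird abundance and summer temperature.

3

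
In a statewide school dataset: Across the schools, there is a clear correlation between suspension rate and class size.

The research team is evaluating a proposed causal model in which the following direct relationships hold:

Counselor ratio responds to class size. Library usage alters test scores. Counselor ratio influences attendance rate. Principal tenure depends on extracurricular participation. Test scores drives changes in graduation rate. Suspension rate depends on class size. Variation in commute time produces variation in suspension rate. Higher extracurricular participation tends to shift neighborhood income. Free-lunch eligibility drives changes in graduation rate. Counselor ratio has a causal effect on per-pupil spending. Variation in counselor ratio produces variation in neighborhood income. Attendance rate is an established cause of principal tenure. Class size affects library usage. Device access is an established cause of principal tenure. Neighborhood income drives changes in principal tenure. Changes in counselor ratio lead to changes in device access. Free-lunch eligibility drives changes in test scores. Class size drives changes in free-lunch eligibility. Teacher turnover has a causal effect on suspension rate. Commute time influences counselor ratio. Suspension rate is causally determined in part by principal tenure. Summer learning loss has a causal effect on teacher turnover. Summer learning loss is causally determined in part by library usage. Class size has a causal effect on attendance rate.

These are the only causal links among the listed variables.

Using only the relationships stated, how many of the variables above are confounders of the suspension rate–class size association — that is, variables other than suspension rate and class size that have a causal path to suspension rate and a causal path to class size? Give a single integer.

No listed variable has a causal path to both suspension rate and class size, so there are no common causes.

0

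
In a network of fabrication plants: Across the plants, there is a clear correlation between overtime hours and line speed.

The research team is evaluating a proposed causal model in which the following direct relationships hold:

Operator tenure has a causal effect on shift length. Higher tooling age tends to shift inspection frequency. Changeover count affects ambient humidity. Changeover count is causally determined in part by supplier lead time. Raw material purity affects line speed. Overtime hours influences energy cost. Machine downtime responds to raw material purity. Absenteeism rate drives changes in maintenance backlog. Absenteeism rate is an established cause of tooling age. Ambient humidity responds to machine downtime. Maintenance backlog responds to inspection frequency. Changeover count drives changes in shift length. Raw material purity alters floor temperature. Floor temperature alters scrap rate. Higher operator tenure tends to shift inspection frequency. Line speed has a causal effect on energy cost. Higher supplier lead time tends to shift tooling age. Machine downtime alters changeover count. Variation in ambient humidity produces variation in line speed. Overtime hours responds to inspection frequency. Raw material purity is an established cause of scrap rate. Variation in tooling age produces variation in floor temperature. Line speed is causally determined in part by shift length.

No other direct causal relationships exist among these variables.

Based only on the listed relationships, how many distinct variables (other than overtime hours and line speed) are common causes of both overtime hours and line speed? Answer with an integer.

2

The common causes are: operator tenure (to overtime hours via operator tenure → inspection frequency → overtime hours; to line speed via operator tenure → shift length → line speed); supplier lead time (to overtime hours via supplier lead time → tooling age → inspection frequency → overtime hours; to line speed via supplier lead time → changeover count → ambient humidity → line speed).
Every other variable lacks a causal path to at least one of overtime hours and line speed.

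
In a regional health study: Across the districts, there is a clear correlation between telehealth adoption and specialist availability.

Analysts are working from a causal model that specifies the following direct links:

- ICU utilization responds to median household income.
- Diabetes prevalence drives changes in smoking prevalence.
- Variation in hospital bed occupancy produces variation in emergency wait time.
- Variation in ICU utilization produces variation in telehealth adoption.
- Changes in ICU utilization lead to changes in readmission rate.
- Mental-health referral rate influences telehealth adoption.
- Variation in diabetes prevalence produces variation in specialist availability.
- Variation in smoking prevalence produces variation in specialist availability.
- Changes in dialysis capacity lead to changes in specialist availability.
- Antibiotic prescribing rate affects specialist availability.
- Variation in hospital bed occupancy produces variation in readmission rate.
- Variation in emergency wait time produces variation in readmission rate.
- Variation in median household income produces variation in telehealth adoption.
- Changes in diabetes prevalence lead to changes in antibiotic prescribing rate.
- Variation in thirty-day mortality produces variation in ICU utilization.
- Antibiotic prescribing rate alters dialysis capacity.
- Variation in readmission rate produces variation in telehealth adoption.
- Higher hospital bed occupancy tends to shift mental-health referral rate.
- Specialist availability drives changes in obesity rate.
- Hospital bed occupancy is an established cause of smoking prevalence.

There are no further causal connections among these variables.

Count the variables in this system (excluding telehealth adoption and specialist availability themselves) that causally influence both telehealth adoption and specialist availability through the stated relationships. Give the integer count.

1

The common causes are: hospital bed occupancy (to telehealth adoption via hospital bed occupancy → readmission rate → telehealth adoption; to specialist availability via hospital bed occupancy → smoking prevalence → specialist availability).
Every other variable lacks a causal path to at least one of telehealth adoption and specialist availability.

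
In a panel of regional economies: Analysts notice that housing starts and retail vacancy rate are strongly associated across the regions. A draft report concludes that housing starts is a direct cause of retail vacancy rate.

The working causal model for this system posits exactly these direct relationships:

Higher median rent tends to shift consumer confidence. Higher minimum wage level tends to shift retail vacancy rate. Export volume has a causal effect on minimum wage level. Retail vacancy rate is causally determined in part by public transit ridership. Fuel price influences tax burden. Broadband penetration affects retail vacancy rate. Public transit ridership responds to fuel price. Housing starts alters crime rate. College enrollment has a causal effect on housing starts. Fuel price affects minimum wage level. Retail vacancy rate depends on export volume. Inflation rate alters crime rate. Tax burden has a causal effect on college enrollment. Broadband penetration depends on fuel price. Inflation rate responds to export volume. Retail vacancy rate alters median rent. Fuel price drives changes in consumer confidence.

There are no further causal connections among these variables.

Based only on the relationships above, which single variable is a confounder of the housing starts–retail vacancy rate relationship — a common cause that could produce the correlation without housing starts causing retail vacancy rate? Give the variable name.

Fuel price has a causal path to housing starts (fuel price → tax burden → college enrollment → housing starts) and a separate causal path to retail vacancy rate (fuel price → minimum wage level → retail vacancy rate), so it is a common cause of both.
No stated relationship gives housing starts a causal route to retail vacancy rate, so the correlation is explained by the shared upstream cause rather than a direct effect.

fuel price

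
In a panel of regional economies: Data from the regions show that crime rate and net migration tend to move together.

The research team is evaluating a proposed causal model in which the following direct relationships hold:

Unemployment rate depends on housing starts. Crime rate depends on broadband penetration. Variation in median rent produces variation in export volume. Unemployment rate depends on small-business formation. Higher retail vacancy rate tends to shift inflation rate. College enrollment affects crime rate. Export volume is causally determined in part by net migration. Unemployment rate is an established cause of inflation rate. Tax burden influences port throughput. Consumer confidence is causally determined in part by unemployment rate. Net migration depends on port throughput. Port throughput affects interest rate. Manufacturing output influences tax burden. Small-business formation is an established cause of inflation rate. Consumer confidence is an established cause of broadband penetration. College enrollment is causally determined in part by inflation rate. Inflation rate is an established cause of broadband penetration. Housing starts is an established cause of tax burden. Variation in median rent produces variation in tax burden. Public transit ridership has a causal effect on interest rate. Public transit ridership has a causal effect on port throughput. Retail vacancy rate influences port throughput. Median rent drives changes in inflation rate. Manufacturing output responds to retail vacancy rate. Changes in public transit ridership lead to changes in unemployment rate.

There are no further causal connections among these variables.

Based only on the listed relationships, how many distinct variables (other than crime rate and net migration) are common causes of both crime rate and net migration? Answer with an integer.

4

The common causes are: housing starts (to crime rate via housing starts → unemployment rate → consumer confidence → broadband penetration → crime rate; to net migration via housing starts → tax burden → port throughput → net migration); median rent (to crime rate via median rent → inflation rate → broadband penetration → crime rate; to net migration via median rent → tax burden → port throughput → net migration); public transit ridership (to crime rate via public transit ridership → unemployment rate → consumer confidence → broadband penetration → crime rate; to net migration via public transit ridership → port throughput → net migration); retail vacancy rate (to crime rate via retail vacancy rate → inflation rate → broadband penetration → crime rate; to net migration via retail vacancy rate → port throughput → net migration).
Every other variable lacks a causal path to at least one of crime rate and net migration.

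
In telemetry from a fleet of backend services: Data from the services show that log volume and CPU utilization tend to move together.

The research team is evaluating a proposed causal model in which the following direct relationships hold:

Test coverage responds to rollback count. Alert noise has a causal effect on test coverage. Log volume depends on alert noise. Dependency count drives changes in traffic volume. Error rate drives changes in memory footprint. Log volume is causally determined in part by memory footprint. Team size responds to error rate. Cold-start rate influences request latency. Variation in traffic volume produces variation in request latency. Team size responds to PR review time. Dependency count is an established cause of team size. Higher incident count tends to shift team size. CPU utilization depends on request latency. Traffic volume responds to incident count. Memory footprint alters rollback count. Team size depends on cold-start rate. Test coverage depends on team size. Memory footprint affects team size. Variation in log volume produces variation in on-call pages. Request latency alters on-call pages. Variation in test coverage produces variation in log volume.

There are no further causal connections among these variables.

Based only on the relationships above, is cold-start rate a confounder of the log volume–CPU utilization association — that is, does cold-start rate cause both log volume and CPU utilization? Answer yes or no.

Cold-start rate has a causal path to log volume (cold-start rate → team size → test coverage → log volume) and to CPU utilization (cold-start rate → request latency → CPU utilization), so it is a common cause of both — a confounder.

yes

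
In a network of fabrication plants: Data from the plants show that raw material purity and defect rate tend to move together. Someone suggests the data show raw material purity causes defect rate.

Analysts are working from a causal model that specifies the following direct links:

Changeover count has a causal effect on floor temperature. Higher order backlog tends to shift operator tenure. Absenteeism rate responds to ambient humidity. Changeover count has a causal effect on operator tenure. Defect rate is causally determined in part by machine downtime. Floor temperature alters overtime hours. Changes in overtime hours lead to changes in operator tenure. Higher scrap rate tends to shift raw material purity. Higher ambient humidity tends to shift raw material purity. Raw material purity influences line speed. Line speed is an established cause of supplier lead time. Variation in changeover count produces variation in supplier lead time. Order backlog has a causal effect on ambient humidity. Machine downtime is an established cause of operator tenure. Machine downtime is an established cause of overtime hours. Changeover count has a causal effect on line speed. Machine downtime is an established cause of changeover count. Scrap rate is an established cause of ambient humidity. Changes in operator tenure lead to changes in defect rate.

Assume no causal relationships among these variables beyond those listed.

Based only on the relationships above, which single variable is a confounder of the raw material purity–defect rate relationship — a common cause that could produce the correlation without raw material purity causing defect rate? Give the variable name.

Order backlog has a causal path to raw material purity (order backlog → ambient humidity → raw material purity) and a separate causal path to defect rate (order backlog → operator tenure → defect rate), so it is a common cause of both.
No stated relationship gives raw material purity a causal route to defect rate, so the correlation is explained by the shared upstream cause rather than a direct effect.

order backlog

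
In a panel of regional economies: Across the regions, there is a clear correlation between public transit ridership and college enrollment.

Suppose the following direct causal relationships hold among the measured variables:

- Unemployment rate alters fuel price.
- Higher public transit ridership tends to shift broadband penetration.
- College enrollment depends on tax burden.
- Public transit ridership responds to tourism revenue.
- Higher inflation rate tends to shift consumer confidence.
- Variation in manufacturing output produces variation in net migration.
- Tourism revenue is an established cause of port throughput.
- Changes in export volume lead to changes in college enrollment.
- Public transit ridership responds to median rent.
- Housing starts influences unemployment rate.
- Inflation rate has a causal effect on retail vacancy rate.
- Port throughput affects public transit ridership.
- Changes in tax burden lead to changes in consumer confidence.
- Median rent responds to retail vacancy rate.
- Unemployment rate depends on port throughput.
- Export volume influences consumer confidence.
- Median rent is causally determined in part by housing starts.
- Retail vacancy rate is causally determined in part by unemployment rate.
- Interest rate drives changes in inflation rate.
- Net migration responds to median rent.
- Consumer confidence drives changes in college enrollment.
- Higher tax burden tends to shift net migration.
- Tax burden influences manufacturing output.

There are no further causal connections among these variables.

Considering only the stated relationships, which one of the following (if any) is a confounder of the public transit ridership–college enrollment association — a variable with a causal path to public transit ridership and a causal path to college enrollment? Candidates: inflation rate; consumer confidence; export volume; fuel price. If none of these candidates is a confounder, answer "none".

Inflation rate causes public transit ridership (inflation rate → retail vacancy rate → median rent → public transit ridership) and also causes college enrollment (inflation rate → consumer confidence → college enrollment); it is a common cause of both.
Each of the other candidates lacks a causal path to at least one of public transit ridership and college enrollment, so they do not confound the relationship.

inflation rate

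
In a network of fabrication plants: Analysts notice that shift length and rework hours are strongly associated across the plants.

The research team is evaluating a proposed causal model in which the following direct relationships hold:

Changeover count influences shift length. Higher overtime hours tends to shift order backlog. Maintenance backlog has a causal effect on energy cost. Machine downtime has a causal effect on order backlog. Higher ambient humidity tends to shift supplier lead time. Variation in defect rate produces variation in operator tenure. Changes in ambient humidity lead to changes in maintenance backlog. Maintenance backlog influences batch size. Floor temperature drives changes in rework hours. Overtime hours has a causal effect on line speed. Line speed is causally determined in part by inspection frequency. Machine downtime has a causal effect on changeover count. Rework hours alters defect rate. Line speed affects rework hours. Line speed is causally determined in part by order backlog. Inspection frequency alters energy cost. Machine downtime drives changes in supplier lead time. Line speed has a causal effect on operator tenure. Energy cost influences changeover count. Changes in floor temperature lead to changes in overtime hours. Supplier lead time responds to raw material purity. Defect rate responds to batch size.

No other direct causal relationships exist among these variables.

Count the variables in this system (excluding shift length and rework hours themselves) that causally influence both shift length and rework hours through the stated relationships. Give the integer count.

2

The common causes are: inspection frequency (to shift length via inspection frequency → energy cost → changeover count → shift length; to rework hours via inspection frequency → line speed → rework hours); machine downtime (to shift length via machine downtime → changeover count → shift length; to rework hours via machine downtime → order backlog → line speed → rework hours).
Every other variable lacks a causal path to at least one of shift length and rework hours.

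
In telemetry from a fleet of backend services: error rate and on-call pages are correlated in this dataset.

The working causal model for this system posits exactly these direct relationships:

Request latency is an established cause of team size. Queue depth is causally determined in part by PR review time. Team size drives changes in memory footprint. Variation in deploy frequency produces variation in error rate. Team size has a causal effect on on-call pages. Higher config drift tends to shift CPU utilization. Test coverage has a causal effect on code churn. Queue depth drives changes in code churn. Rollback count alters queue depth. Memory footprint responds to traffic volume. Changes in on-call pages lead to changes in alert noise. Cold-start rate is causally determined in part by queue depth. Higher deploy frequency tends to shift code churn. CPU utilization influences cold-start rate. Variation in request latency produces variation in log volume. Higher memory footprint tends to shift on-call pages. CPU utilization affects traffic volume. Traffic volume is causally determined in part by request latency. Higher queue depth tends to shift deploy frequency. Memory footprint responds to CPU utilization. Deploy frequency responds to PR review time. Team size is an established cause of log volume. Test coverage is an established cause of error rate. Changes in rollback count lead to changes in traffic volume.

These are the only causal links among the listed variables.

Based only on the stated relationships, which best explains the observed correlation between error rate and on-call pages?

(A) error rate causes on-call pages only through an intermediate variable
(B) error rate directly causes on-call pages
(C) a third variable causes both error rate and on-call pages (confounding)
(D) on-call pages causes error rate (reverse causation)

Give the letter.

C

Rollback count causes error rate (rollback count → queue depth → deploy frequency → error rate) and on-call pages (rollback count → traffic volume → memory footprint → on-call pages) — a common cause creating the correlation.
There is no stated path from error rate to on-call pages or from on-call pages to error rate, so neither direct nor reverse causation applies.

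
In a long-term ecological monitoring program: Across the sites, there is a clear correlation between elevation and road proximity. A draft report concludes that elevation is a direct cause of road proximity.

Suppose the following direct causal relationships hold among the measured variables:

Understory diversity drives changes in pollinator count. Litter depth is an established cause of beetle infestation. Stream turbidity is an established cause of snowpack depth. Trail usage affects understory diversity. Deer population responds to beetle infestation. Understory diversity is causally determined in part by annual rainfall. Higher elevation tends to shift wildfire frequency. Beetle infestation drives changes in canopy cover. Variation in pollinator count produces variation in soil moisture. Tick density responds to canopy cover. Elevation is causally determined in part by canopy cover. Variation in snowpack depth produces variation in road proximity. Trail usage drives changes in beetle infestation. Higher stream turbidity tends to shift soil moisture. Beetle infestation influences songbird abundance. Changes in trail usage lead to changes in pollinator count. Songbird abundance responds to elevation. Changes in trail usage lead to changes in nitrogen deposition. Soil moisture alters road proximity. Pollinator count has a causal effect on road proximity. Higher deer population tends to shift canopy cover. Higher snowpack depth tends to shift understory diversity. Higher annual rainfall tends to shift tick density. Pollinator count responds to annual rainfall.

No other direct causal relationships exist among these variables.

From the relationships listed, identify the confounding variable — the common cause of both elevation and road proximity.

Trail usage has a causal path to elevation (trail usage → beetle infestation → canopy cover → elevation) and a separate causal path to road proximity (trail usage → pollinator count → road proximity), so it is a common cause of both.
No stated relationship gives elevation a causal route to road proximity, so the correlation is explained by the shared upstream cause rather than a direct effect.

trail usage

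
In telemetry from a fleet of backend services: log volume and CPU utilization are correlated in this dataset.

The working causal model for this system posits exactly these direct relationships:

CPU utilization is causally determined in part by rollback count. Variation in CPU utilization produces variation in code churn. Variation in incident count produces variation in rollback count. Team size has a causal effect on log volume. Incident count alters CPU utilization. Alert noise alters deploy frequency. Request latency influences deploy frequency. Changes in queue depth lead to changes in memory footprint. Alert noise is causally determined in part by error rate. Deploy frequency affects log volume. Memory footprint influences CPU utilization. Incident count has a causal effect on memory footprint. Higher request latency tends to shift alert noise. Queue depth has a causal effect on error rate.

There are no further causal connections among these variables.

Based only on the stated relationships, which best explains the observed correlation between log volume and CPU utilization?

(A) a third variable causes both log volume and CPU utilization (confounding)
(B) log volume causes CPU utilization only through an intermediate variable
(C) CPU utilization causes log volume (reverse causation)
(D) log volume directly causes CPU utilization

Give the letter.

Queue depth causes log volume (queue depth → error rate → alert noise → deploy frequency → log volume) and CPU utilization (queue depth → memory footprint → CPU utilization) — a common cause creating the correlation.
There is no stated path from log volume to CPU utilization or from CPU utilization to log volume, so neither direct nor reverse causation applies.

A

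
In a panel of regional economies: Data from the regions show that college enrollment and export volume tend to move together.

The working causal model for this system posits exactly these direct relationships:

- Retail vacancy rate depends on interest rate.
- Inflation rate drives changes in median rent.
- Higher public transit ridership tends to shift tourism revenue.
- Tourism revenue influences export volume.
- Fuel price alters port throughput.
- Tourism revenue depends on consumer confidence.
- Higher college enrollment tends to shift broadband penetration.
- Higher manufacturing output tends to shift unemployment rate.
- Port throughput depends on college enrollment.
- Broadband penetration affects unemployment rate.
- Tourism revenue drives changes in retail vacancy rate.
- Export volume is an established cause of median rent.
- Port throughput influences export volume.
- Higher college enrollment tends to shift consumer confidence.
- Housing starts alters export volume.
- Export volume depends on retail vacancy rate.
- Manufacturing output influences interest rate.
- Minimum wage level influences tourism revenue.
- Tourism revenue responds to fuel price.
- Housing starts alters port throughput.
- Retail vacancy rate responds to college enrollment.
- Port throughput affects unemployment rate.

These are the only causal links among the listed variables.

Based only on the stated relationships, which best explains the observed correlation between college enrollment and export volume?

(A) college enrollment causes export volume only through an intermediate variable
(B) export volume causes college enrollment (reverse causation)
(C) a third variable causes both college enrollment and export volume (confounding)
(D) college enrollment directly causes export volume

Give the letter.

College enrollment reaches export volume through college enrollment → port throughput → export volume — an indirect causal chain with no direct college enrollment → export volume link. No variable causes both college enrollment and export volume, so confounding is ruled out; the effect is mediated.

A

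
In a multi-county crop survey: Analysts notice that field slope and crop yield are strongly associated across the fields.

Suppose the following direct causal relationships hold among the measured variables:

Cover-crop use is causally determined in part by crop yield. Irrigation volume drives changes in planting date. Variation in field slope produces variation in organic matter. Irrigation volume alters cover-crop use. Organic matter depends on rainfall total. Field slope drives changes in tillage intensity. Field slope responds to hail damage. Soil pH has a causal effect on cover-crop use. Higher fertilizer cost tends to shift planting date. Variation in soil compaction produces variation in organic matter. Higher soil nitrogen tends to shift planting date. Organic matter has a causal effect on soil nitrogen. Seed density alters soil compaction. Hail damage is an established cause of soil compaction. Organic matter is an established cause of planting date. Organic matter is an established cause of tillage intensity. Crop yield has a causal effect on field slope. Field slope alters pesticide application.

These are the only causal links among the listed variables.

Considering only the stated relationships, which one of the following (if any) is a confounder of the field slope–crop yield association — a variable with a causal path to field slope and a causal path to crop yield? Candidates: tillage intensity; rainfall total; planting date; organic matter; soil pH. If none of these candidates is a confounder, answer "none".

None of the listed candidates has causal paths to both field slope and crop yield in the stated relationships, so none is a common cause.

none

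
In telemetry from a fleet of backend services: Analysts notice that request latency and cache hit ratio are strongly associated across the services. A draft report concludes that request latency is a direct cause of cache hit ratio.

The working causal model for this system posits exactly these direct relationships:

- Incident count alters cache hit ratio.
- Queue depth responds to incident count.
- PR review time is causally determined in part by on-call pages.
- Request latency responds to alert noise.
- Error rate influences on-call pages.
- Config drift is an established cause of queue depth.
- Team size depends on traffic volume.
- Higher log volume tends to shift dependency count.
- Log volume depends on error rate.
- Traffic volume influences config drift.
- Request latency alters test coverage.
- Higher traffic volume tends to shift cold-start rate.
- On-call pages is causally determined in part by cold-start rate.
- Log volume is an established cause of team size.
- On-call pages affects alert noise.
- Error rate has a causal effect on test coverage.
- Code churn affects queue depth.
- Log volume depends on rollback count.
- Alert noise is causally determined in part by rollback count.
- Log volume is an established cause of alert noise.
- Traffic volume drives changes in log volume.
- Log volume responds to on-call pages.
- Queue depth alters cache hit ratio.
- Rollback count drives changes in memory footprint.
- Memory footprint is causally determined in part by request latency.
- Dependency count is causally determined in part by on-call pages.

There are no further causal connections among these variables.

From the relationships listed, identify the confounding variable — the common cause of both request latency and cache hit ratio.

Traffic volume has a causal path to request latency (traffic volume → log volume → alert noise → request latency) and a separate causal path to cache hit ratio (traffic volume → config drift → queue depth → cache hit ratio), so it is a common cause of both.
No stated relationship gives request latency a causal route to cache hit ratio, so the correlation is explained by the shared upstream cause rather than a direct effect.

traffic volume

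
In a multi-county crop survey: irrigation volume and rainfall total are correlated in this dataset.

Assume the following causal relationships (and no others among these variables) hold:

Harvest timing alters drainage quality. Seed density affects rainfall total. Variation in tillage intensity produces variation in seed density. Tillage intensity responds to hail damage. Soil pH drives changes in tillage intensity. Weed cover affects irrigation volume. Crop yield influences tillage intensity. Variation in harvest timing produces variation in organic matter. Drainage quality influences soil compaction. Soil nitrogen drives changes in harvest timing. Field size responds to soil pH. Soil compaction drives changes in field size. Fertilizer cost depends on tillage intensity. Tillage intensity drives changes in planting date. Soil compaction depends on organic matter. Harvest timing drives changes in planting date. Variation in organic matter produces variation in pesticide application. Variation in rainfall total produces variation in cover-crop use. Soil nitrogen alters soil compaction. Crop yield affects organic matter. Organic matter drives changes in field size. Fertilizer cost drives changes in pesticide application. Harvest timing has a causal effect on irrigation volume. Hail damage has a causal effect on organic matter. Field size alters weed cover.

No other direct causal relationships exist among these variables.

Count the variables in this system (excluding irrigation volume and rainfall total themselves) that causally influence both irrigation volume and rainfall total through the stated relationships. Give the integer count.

3

The common causes are: crop yield (to irrigation volume via crop yield → organic matter → field size → weed cover → irrigation volume; to rainfall total via crop yield → tillage intensity → seed density → rainfall total); hail damage (to irrigation volume via hail damage → organic matter → field size → weed cover → irrigation volume; to rainfall total via hail damage → tillage intensity → seed density → rainfall total); soil pH (to irrigation volume via soil pH → field size → weed cover → irrigation volume; to rainfall total via soil pH → tillage intensity → seed density → rainfall total).
Every other variable lacks a causal path to at least one of irrigation volume and rainfall total.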